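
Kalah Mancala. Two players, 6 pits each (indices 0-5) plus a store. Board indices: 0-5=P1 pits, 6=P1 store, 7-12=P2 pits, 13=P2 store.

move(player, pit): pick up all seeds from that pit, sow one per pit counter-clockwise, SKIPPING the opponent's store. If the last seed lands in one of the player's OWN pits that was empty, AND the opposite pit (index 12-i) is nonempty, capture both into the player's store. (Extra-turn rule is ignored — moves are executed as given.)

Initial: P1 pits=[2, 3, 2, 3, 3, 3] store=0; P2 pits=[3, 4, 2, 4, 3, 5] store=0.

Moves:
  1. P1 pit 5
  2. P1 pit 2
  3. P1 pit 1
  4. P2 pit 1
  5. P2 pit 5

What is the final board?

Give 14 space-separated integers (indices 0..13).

Move 1: P1 pit5 -> P1=[2,3,2,3,3,0](1) P2=[4,5,2,4,3,5](0)
Move 2: P1 pit2 -> P1=[2,3,0,4,4,0](1) P2=[4,5,2,4,3,5](0)
Move 3: P1 pit1 -> P1=[2,0,1,5,5,0](1) P2=[4,5,2,4,3,5](0)
Move 4: P2 pit1 -> P1=[2,0,1,5,5,0](1) P2=[4,0,3,5,4,6](1)
Move 5: P2 pit5 -> P1=[3,1,2,6,6,0](1) P2=[4,0,3,5,4,0](2)

Answer: 3 1 2 6 6 0 1 4 0 3 5 4 0 2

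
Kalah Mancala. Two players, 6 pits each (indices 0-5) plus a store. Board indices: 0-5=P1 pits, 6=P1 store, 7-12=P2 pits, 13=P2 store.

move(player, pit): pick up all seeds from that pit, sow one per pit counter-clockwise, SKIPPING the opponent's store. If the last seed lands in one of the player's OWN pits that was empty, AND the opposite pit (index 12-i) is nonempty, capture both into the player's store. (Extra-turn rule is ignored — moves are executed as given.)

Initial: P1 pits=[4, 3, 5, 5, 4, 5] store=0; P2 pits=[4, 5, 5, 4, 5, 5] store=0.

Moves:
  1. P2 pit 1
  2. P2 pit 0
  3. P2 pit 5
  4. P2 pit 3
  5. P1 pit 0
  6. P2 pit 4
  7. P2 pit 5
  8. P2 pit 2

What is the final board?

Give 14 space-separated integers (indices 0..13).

Move 1: P2 pit1 -> P1=[4,3,5,5,4,5](0) P2=[4,0,6,5,6,6](1)
Move 2: P2 pit0 -> P1=[4,3,5,5,4,5](0) P2=[0,1,7,6,7,6](1)
Move 3: P2 pit5 -> P1=[5,4,6,6,5,5](0) P2=[0,1,7,6,7,0](2)
Move 4: P2 pit3 -> P1=[6,5,7,6,5,5](0) P2=[0,1,7,0,8,1](3)
Move 5: P1 pit0 -> P1=[0,6,8,7,6,6](1) P2=[0,1,7,0,8,1](3)
Move 6: P2 pit4 -> P1=[1,7,9,8,7,7](1) P2=[0,1,7,0,0,2](4)
Move 7: P2 pit5 -> P1=[2,7,9,8,7,7](1) P2=[0,1,7,0,0,0](5)
Move 8: P2 pit2 -> P1=[3,8,10,8,7,7](1) P2=[0,1,0,1,1,1](6)

Answer: 3 8 10 8 7 7 1 0 1 0 1 1 1 6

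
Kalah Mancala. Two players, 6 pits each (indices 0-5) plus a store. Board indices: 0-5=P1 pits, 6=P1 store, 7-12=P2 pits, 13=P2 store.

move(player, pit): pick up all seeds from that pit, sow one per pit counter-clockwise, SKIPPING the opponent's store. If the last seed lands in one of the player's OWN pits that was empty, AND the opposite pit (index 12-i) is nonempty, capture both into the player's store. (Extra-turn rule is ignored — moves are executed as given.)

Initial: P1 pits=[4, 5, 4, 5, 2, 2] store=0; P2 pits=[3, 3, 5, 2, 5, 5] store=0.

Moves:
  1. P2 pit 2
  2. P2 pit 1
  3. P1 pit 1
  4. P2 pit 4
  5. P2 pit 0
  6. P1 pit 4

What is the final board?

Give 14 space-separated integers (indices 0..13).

Answer: 6 1 6 7 0 4 2 1 2 2 5 0 7 2

Derivation:
Move 1: P2 pit2 -> P1=[5,5,4,5,2,2](0) P2=[3,3,0,3,6,6](1)
Move 2: P2 pit1 -> P1=[5,5,4,5,2,2](0) P2=[3,0,1,4,7,6](1)
Move 3: P1 pit1 -> P1=[5,0,5,6,3,3](1) P2=[3,0,1,4,7,6](1)
Move 4: P2 pit4 -> P1=[6,1,6,7,4,3](1) P2=[3,0,1,4,0,7](2)
Move 5: P2 pit0 -> P1=[6,1,6,7,4,3](1) P2=[0,1,2,5,0,7](2)
Move 6: P1 pit4 -> P1=[6,1,6,7,0,4](2) P2=[1,2,2,5,0,7](2)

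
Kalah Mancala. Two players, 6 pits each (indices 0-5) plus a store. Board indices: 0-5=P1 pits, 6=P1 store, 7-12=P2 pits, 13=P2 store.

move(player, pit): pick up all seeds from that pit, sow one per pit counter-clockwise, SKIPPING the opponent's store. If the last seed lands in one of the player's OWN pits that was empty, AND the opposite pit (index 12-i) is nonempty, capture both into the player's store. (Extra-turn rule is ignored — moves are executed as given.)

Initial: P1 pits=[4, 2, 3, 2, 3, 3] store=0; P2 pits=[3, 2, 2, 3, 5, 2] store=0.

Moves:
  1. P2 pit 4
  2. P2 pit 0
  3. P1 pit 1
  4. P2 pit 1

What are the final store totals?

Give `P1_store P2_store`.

Answer: 0 1

Derivation:
Move 1: P2 pit4 -> P1=[5,3,4,2,3,3](0) P2=[3,2,2,3,0,3](1)
Move 2: P2 pit0 -> P1=[5,3,4,2,3,3](0) P2=[0,3,3,4,0,3](1)
Move 3: P1 pit1 -> P1=[5,0,5,3,4,3](0) P2=[0,3,3,4,0,3](1)
Move 4: P2 pit1 -> P1=[5,0,5,3,4,3](0) P2=[0,0,4,5,1,3](1)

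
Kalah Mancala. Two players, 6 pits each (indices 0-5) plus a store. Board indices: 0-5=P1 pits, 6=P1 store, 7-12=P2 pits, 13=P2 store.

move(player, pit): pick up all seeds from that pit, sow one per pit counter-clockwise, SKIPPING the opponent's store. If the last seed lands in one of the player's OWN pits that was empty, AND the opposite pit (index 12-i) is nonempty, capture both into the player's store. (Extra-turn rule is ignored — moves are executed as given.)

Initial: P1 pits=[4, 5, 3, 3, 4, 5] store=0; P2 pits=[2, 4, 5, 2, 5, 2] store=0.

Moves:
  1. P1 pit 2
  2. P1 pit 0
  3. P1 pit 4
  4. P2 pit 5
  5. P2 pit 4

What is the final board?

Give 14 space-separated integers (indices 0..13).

Answer: 2 7 2 5 0 7 1 3 5 6 3 0 1 2

Derivation:
Move 1: P1 pit2 -> P1=[4,5,0,4,5,6](0) P2=[2,4,5,2,5,2](0)
Move 2: P1 pit0 -> P1=[0,6,1,5,6,6](0) P2=[2,4,5,2,5,2](0)
Move 3: P1 pit4 -> P1=[0,6,1,5,0,7](1) P2=[3,5,6,3,5,2](0)
Move 4: P2 pit5 -> P1=[1,6,1,5,0,7](1) P2=[3,5,6,3,5,0](1)
Move 5: P2 pit4 -> P1=[2,7,2,5,0,7](1) P2=[3,5,6,3,0,1](2)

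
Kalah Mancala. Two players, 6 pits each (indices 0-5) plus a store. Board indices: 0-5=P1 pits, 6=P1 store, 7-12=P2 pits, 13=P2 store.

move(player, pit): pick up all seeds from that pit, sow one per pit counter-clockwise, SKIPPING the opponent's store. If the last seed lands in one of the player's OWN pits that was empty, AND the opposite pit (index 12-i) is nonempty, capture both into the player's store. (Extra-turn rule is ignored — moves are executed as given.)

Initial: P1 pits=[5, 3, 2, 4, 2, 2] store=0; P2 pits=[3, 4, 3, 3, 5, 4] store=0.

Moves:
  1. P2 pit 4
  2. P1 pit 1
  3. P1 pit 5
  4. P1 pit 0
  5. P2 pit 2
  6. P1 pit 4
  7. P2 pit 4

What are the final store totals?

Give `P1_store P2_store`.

Move 1: P2 pit4 -> P1=[6,4,3,4,2,2](0) P2=[3,4,3,3,0,5](1)
Move 2: P1 pit1 -> P1=[6,0,4,5,3,3](0) P2=[3,4,3,3,0,5](1)
Move 3: P1 pit5 -> P1=[6,0,4,5,3,0](1) P2=[4,5,3,3,0,5](1)
Move 4: P1 pit0 -> P1=[0,1,5,6,4,1](2) P2=[4,5,3,3,0,5](1)
Move 5: P2 pit2 -> P1=[0,1,5,6,4,1](2) P2=[4,5,0,4,1,6](1)
Move 6: P1 pit4 -> P1=[0,1,5,6,0,2](3) P2=[5,6,0,4,1,6](1)
Move 7: P2 pit4 -> P1=[0,1,5,6,0,2](3) P2=[5,6,0,4,0,7](1)

Answer: 3 1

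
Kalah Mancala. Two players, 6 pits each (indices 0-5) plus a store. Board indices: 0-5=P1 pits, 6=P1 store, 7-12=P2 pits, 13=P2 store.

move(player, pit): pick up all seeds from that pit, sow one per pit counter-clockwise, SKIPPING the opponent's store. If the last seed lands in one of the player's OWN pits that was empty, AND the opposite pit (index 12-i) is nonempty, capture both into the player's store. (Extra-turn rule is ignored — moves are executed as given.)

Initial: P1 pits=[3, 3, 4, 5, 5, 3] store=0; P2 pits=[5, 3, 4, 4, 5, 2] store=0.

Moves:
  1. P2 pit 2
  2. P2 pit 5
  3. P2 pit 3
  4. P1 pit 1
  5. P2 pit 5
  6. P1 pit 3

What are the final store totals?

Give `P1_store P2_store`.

Move 1: P2 pit2 -> P1=[3,3,4,5,5,3](0) P2=[5,3,0,5,6,3](1)
Move 2: P2 pit5 -> P1=[4,4,4,5,5,3](0) P2=[5,3,0,5,6,0](2)
Move 3: P2 pit3 -> P1=[5,5,4,5,5,3](0) P2=[5,3,0,0,7,1](3)
Move 4: P1 pit1 -> P1=[5,0,5,6,6,4](1) P2=[5,3,0,0,7,1](3)
Move 5: P2 pit5 -> P1=[5,0,5,6,6,4](1) P2=[5,3,0,0,7,0](4)
Move 6: P1 pit3 -> P1=[5,0,5,0,7,5](2) P2=[6,4,1,0,7,0](4)

Answer: 2 4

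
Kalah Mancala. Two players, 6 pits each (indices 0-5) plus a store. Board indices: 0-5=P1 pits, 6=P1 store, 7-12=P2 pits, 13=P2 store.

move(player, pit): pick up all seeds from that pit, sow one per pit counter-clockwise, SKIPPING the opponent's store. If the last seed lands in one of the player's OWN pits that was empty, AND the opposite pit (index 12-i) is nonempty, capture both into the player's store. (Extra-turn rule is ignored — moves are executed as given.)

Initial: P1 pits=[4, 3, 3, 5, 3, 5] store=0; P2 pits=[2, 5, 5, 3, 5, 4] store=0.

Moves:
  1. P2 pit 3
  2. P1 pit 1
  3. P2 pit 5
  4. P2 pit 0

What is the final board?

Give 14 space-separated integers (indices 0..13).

Move 1: P2 pit3 -> P1=[4,3,3,5,3,5](0) P2=[2,5,5,0,6,5](1)
Move 2: P1 pit1 -> P1=[4,0,4,6,4,5](0) P2=[2,5,5,0,6,5](1)
Move 3: P2 pit5 -> P1=[5,1,5,7,4,5](0) P2=[2,5,5,0,6,0](2)
Move 4: P2 pit0 -> P1=[5,1,5,7,4,5](0) P2=[0,6,6,0,6,0](2)

Answer: 5 1 5 7 4 5 0 0 6 6 0 6 0 2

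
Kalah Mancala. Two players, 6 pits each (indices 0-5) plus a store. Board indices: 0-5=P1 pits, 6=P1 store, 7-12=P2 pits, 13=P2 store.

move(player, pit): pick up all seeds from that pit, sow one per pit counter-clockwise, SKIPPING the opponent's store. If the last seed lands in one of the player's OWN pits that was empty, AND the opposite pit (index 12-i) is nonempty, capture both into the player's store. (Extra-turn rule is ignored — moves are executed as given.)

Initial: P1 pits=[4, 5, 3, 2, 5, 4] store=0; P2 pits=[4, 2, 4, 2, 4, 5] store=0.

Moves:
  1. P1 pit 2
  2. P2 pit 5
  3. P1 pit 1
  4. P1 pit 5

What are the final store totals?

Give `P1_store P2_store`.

Move 1: P1 pit2 -> P1=[4,5,0,3,6,5](0) P2=[4,2,4,2,4,5](0)
Move 2: P2 pit5 -> P1=[5,6,1,4,6,5](0) P2=[4,2,4,2,4,0](1)
Move 3: P1 pit1 -> P1=[5,0,2,5,7,6](1) P2=[5,2,4,2,4,0](1)
Move 4: P1 pit5 -> P1=[5,0,2,5,7,0](2) P2=[6,3,5,3,5,0](1)

Answer: 2 1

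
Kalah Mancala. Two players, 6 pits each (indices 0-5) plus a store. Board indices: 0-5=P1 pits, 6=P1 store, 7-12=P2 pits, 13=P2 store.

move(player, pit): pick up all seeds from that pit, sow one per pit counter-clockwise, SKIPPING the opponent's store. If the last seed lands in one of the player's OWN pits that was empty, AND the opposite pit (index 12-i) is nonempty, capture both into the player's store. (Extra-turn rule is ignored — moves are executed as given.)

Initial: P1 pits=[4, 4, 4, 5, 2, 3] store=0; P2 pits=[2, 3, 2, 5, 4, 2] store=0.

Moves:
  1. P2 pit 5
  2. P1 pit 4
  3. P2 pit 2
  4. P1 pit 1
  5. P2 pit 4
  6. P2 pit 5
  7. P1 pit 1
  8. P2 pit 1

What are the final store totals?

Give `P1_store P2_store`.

Move 1: P2 pit5 -> P1=[5,4,4,5,2,3](0) P2=[2,3,2,5,4,0](1)
Move 2: P1 pit4 -> P1=[5,4,4,5,0,4](1) P2=[2,3,2,5,4,0](1)
Move 3: P2 pit2 -> P1=[5,4,4,5,0,4](1) P2=[2,3,0,6,5,0](1)
Move 4: P1 pit1 -> P1=[5,0,5,6,1,5](1) P2=[2,3,0,6,5,0](1)
Move 5: P2 pit4 -> P1=[6,1,6,6,1,5](1) P2=[2,3,0,6,0,1](2)
Move 6: P2 pit5 -> P1=[6,1,6,6,1,5](1) P2=[2,3,0,6,0,0](3)
Move 7: P1 pit1 -> P1=[6,0,7,6,1,5](1) P2=[2,3,0,6,0,0](3)
Move 8: P2 pit1 -> P1=[6,0,7,6,1,5](1) P2=[2,0,1,7,1,0](3)

Answer: 1 3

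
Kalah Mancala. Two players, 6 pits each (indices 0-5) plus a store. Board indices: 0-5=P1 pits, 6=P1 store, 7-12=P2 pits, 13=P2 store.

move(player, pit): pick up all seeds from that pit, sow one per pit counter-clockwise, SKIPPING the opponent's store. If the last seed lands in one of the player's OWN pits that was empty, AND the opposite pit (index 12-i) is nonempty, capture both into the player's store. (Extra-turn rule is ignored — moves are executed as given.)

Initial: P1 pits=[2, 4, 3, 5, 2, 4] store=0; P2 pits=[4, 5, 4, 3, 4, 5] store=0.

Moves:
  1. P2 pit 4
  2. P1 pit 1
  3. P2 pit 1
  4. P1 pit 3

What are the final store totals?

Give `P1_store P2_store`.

Answer: 2 2

Derivation:
Move 1: P2 pit4 -> P1=[3,5,3,5,2,4](0) P2=[4,5,4,3,0,6](1)
Move 2: P1 pit1 -> P1=[3,0,4,6,3,5](1) P2=[4,5,4,3,0,6](1)
Move 3: P2 pit1 -> P1=[3,0,4,6,3,5](1) P2=[4,0,5,4,1,7](2)
Move 4: P1 pit3 -> P1=[3,0,4,0,4,6](2) P2=[5,1,6,4,1,7](2)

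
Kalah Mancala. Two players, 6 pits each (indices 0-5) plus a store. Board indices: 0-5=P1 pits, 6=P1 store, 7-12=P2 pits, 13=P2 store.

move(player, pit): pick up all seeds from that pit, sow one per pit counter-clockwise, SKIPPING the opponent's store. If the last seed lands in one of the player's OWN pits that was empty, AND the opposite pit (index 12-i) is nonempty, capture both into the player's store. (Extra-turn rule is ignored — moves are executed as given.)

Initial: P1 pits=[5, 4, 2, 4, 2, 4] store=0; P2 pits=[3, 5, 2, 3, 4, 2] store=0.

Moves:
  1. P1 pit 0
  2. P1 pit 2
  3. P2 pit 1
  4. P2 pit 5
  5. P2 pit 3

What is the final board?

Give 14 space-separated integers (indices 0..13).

Answer: 2 6 0 6 4 6 0 3 0 3 0 6 1 3

Derivation:
Move 1: P1 pit0 -> P1=[0,5,3,5,3,5](0) P2=[3,5,2,3,4,2](0)
Move 2: P1 pit2 -> P1=[0,5,0,6,4,6](0) P2=[3,5,2,3,4,2](0)
Move 3: P2 pit1 -> P1=[0,5,0,6,4,6](0) P2=[3,0,3,4,5,3](1)
Move 4: P2 pit5 -> P1=[1,6,0,6,4,6](0) P2=[3,0,3,4,5,0](2)
Move 5: P2 pit3 -> P1=[2,6,0,6,4,6](0) P2=[3,0,3,0,6,1](3)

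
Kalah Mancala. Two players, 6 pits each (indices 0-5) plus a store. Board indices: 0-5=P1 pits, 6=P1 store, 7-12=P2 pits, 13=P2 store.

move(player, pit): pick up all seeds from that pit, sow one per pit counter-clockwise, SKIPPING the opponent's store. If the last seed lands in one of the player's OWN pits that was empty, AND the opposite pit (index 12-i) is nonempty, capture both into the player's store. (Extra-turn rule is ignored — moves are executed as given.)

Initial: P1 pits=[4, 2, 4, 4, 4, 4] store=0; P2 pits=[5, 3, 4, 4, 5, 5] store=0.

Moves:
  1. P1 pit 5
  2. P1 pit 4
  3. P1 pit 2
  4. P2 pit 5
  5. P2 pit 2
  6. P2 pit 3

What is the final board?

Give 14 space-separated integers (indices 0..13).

Move 1: P1 pit5 -> P1=[4,2,4,4,4,0](1) P2=[6,4,5,4,5,5](0)
Move 2: P1 pit4 -> P1=[4,2,4,4,0,1](2) P2=[7,5,5,4,5,5](0)
Move 3: P1 pit2 -> P1=[4,2,0,5,1,2](3) P2=[7,5,5,4,5,5](0)
Move 4: P2 pit5 -> P1=[5,3,1,6,1,2](3) P2=[7,5,5,4,5,0](1)
Move 5: P2 pit2 -> P1=[6,3,1,6,1,2](3) P2=[7,5,0,5,6,1](2)
Move 6: P2 pit3 -> P1=[7,4,1,6,1,2](3) P2=[7,5,0,0,7,2](3)

Answer: 7 4 1 6 1 2 3 7 5 0 0 7 2 3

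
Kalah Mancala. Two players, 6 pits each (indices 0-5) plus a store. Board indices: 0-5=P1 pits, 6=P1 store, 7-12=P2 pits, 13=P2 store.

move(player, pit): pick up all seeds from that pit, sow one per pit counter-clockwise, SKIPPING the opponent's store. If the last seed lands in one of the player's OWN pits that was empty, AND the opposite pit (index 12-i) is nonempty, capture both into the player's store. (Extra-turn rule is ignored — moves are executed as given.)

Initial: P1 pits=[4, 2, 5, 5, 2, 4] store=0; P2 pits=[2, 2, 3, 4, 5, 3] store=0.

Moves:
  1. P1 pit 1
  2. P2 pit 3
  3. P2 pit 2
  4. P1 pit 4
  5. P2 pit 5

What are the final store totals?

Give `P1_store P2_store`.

Move 1: P1 pit1 -> P1=[4,0,6,6,2,4](0) P2=[2,2,3,4,5,3](0)
Move 2: P2 pit3 -> P1=[5,0,6,6,2,4](0) P2=[2,2,3,0,6,4](1)
Move 3: P2 pit2 -> P1=[5,0,6,6,2,4](0) P2=[2,2,0,1,7,5](1)
Move 4: P1 pit4 -> P1=[5,0,6,6,0,5](1) P2=[2,2,0,1,7,5](1)
Move 5: P2 pit5 -> P1=[6,1,7,7,0,5](1) P2=[2,2,0,1,7,0](2)

Answer: 1 2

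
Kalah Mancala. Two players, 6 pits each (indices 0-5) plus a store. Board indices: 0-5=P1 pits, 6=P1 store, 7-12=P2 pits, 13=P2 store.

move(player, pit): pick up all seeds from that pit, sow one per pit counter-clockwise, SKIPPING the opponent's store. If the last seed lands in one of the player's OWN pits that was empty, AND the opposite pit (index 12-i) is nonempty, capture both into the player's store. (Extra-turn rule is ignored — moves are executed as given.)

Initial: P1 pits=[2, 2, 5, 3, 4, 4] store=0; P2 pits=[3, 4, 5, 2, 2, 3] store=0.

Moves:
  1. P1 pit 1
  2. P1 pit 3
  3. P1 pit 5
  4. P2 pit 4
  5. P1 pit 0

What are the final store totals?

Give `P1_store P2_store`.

Move 1: P1 pit1 -> P1=[2,0,6,4,4,4](0) P2=[3,4,5,2,2,3](0)
Move 2: P1 pit3 -> P1=[2,0,6,0,5,5](1) P2=[4,4,5,2,2,3](0)
Move 3: P1 pit5 -> P1=[2,0,6,0,5,0](2) P2=[5,5,6,3,2,3](0)
Move 4: P2 pit4 -> P1=[2,0,6,0,5,0](2) P2=[5,5,6,3,0,4](1)
Move 5: P1 pit0 -> P1=[0,1,7,0,5,0](2) P2=[5,5,6,3,0,4](1)

Answer: 2 1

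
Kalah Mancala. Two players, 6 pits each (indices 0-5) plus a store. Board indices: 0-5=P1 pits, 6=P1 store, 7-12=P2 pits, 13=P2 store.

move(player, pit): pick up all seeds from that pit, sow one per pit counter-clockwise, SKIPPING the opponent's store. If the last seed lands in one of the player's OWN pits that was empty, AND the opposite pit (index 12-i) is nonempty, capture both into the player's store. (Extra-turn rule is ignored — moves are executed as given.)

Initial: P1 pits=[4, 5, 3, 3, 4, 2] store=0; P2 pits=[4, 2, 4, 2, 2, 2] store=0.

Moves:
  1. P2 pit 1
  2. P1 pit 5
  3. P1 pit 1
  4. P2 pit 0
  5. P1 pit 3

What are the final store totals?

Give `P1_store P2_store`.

Move 1: P2 pit1 -> P1=[4,5,3,3,4,2](0) P2=[4,0,5,3,2,2](0)
Move 2: P1 pit5 -> P1=[4,5,3,3,4,0](1) P2=[5,0,5,3,2,2](0)
Move 3: P1 pit1 -> P1=[4,0,4,4,5,1](2) P2=[5,0,5,3,2,2](0)
Move 4: P2 pit0 -> P1=[4,0,4,4,5,1](2) P2=[0,1,6,4,3,3](0)
Move 5: P1 pit3 -> P1=[4,0,4,0,6,2](3) P2=[1,1,6,4,3,3](0)

Answer: 3 0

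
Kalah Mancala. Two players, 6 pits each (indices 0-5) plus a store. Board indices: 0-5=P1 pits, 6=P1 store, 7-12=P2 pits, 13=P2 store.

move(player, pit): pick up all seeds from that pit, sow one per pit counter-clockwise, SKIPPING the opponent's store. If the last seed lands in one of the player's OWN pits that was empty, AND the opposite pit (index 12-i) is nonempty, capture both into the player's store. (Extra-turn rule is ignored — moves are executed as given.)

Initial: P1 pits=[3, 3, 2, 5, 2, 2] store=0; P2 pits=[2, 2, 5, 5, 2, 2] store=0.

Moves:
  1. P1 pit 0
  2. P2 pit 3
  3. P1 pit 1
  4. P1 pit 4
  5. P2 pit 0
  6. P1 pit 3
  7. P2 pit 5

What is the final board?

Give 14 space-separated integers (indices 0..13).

Answer: 2 1 0 0 1 5 3 1 4 7 1 3 0 7

Derivation:
Move 1: P1 pit0 -> P1=[0,4,3,6,2,2](0) P2=[2,2,5,5,2,2](0)
Move 2: P2 pit3 -> P1=[1,5,3,6,2,2](0) P2=[2,2,5,0,3,3](1)
Move 3: P1 pit1 -> P1=[1,0,4,7,3,3](1) P2=[2,2,5,0,3,3](1)
Move 4: P1 pit4 -> P1=[1,0,4,7,0,4](2) P2=[3,2,5,0,3,3](1)
Move 5: P2 pit0 -> P1=[1,0,0,7,0,4](2) P2=[0,3,6,0,3,3](6)
Move 6: P1 pit3 -> P1=[1,0,0,0,1,5](3) P2=[1,4,7,1,3,3](6)
Move 7: P2 pit5 -> P1=[2,1,0,0,1,5](3) P2=[1,4,7,1,3,0](7)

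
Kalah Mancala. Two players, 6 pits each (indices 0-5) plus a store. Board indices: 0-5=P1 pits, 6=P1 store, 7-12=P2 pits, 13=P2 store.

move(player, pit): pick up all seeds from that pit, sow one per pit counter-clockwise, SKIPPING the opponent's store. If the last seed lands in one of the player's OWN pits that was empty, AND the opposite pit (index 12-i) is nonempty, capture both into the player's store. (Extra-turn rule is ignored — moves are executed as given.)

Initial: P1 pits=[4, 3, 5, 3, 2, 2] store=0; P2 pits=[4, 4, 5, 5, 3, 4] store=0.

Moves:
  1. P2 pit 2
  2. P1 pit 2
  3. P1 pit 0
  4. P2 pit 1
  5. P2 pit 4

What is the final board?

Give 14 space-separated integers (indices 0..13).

Move 1: P2 pit2 -> P1=[5,3,5,3,2,2](0) P2=[4,4,0,6,4,5](1)
Move 2: P1 pit2 -> P1=[5,3,0,4,3,3](1) P2=[5,4,0,6,4,5](1)
Move 3: P1 pit0 -> P1=[0,4,1,5,4,4](1) P2=[5,4,0,6,4,5](1)
Move 4: P2 pit1 -> P1=[0,4,1,5,4,4](1) P2=[5,0,1,7,5,6](1)
Move 5: P2 pit4 -> P1=[1,5,2,5,4,4](1) P2=[5,0,1,7,0,7](2)

Answer: 1 5 2 5 4 4 1 5 0 1 7 0 7 2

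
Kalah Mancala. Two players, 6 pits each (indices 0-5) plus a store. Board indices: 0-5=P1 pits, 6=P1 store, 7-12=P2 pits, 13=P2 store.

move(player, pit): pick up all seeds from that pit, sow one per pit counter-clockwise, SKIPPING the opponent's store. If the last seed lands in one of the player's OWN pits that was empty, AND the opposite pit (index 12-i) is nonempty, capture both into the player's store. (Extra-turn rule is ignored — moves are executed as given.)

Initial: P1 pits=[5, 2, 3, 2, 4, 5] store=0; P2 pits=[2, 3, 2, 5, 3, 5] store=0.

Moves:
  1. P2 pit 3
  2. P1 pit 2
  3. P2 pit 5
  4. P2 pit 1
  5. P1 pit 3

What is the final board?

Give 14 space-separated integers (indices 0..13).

Move 1: P2 pit3 -> P1=[6,3,3,2,4,5](0) P2=[2,3,2,0,4,6](1)
Move 2: P1 pit2 -> P1=[6,3,0,3,5,6](0) P2=[2,3,2,0,4,6](1)
Move 3: P2 pit5 -> P1=[7,4,1,4,6,6](0) P2=[2,3,2,0,4,0](2)
Move 4: P2 pit1 -> P1=[7,4,1,4,6,6](0) P2=[2,0,3,1,5,0](2)
Move 5: P1 pit3 -> P1=[7,4,1,0,7,7](1) P2=[3,0,3,1,5,0](2)

Answer: 7 4 1 0 7 7 1 3 0 3 1 5 0 2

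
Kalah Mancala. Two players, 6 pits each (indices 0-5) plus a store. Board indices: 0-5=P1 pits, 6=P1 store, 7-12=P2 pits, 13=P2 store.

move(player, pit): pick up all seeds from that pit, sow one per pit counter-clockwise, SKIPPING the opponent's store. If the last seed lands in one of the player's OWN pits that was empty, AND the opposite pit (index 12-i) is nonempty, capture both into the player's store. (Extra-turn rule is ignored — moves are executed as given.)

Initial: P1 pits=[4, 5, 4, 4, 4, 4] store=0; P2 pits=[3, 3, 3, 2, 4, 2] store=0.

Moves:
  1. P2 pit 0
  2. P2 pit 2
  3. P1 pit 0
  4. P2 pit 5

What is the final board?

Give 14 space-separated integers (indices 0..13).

Move 1: P2 pit0 -> P1=[4,5,4,4,4,4](0) P2=[0,4,4,3,4,2](0)
Move 2: P2 pit2 -> P1=[4,5,4,4,4,4](0) P2=[0,4,0,4,5,3](1)
Move 3: P1 pit0 -> P1=[0,6,5,5,5,4](0) P2=[0,4,0,4,5,3](1)
Move 4: P2 pit5 -> P1=[1,7,5,5,5,4](0) P2=[0,4,0,4,5,0](2)

Answer: 1 7 5 5 5 4 0 0 4 0 4 5 0 2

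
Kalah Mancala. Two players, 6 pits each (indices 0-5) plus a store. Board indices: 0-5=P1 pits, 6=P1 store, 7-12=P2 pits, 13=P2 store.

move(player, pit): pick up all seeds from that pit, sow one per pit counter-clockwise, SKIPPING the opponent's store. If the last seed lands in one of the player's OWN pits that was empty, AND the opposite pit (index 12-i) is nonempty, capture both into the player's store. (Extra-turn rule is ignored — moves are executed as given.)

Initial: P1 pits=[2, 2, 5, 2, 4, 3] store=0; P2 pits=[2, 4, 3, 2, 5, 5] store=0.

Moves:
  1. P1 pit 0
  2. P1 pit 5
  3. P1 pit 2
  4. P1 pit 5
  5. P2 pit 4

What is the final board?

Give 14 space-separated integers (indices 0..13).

Move 1: P1 pit0 -> P1=[0,3,6,2,4,3](0) P2=[2,4,3,2,5,5](0)
Move 2: P1 pit5 -> P1=[0,3,6,2,4,0](1) P2=[3,5,3,2,5,5](0)
Move 3: P1 pit2 -> P1=[0,3,0,3,5,1](2) P2=[4,6,3,2,5,5](0)
Move 4: P1 pit5 -> P1=[0,3,0,3,5,0](3) P2=[4,6,3,2,5,5](0)
Move 5: P2 pit4 -> P1=[1,4,1,3,5,0](3) P2=[4,6,3,2,0,6](1)

Answer: 1 4 1 3 5 0 3 4 6 3 2 0 6 1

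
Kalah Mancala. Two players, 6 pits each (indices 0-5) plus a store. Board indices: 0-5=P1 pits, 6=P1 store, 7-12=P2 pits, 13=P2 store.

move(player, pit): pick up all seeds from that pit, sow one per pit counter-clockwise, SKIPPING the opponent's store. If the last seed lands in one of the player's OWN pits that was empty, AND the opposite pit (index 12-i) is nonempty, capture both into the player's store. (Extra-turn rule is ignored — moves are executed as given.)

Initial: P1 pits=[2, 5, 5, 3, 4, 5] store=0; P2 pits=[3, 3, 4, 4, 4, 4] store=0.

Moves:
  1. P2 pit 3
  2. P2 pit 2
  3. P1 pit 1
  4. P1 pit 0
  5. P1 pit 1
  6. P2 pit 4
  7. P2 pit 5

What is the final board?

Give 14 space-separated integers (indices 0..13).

Move 1: P2 pit3 -> P1=[3,5,5,3,4,5](0) P2=[3,3,4,0,5,5](1)
Move 2: P2 pit2 -> P1=[3,5,5,3,4,5](0) P2=[3,3,0,1,6,6](2)
Move 3: P1 pit1 -> P1=[3,0,6,4,5,6](1) P2=[3,3,0,1,6,6](2)
Move 4: P1 pit0 -> P1=[0,1,7,5,5,6](1) P2=[3,3,0,1,6,6](2)
Move 5: P1 pit1 -> P1=[0,0,8,5,5,6](1) P2=[3,3,0,1,6,6](2)
Move 6: P2 pit4 -> P1=[1,1,9,6,5,6](1) P2=[3,3,0,1,0,7](3)
Move 7: P2 pit5 -> P1=[2,2,10,7,6,7](1) P2=[3,3,0,1,0,0](4)

Answer: 2 2 10 7 6 7 1 3 3 0 1 0 0 4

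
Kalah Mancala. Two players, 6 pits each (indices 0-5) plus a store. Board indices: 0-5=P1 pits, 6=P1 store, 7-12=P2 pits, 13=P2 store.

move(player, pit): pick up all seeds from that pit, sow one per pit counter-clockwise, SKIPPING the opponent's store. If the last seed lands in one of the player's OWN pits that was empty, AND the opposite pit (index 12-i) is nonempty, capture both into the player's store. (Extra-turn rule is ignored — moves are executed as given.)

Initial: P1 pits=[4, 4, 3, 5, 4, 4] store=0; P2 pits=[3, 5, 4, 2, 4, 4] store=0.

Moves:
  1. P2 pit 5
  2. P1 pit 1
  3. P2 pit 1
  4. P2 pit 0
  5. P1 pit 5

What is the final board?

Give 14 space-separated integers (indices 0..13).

Move 1: P2 pit5 -> P1=[5,5,4,5,4,4](0) P2=[3,5,4,2,4,0](1)
Move 2: P1 pit1 -> P1=[5,0,5,6,5,5](1) P2=[3,5,4,2,4,0](1)
Move 3: P2 pit1 -> P1=[5,0,5,6,5,5](1) P2=[3,0,5,3,5,1](2)
Move 4: P2 pit0 -> P1=[5,0,5,6,5,5](1) P2=[0,1,6,4,5,1](2)
Move 5: P1 pit5 -> P1=[5,0,5,6,5,0](2) P2=[1,2,7,5,5,1](2)

Answer: 5 0 5 6 5 0 2 1 2 7 5 5 1 2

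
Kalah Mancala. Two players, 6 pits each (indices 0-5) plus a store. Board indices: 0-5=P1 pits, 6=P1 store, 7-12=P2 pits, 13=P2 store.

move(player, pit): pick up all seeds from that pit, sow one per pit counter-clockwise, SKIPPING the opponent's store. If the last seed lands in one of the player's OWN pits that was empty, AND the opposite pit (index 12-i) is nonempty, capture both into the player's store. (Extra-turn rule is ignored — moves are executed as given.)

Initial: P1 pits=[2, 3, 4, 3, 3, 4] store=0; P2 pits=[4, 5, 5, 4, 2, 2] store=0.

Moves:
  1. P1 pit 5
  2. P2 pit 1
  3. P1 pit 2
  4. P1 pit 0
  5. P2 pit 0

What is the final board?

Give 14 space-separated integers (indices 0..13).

Move 1: P1 pit5 -> P1=[2,3,4,3,3,0](1) P2=[5,6,6,4,2,2](0)
Move 2: P2 pit1 -> P1=[3,3,4,3,3,0](1) P2=[5,0,7,5,3,3](1)
Move 3: P1 pit2 -> P1=[3,3,0,4,4,1](2) P2=[5,0,7,5,3,3](1)
Move 4: P1 pit0 -> P1=[0,4,1,5,4,1](2) P2=[5,0,7,5,3,3](1)
Move 5: P2 pit0 -> P1=[0,4,1,5,4,1](2) P2=[0,1,8,6,4,4](1)

Answer: 0 4 1 5 4 1 2 0 1 8 6 4 4 1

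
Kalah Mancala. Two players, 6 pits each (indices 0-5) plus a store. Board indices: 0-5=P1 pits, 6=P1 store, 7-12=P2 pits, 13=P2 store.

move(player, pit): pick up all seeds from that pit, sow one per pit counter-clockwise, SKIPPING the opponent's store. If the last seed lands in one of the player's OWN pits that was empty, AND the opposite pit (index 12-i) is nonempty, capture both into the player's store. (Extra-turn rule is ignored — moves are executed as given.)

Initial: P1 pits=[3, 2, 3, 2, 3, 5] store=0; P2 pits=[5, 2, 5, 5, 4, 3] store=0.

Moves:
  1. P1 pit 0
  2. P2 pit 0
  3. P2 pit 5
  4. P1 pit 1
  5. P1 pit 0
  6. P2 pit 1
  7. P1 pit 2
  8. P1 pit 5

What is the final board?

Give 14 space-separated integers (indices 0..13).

Answer: 0 0 0 5 5 0 8 2 2 8 8 2 1 1

Derivation:
Move 1: P1 pit0 -> P1=[0,3,4,3,3,5](0) P2=[5,2,5,5,4,3](0)
Move 2: P2 pit0 -> P1=[0,3,4,3,3,5](0) P2=[0,3,6,6,5,4](0)
Move 3: P2 pit5 -> P1=[1,4,5,3,3,5](0) P2=[0,3,6,6,5,0](1)
Move 4: P1 pit1 -> P1=[1,0,6,4,4,6](0) P2=[0,3,6,6,5,0](1)
Move 5: P1 pit0 -> P1=[0,0,6,4,4,6](6) P2=[0,3,6,6,0,0](1)
Move 6: P2 pit1 -> P1=[0,0,6,4,4,6](6) P2=[0,0,7,7,1,0](1)
Move 7: P1 pit2 -> P1=[0,0,0,5,5,7](7) P2=[1,1,7,7,1,0](1)
Move 8: P1 pit5 -> P1=[0,0,0,5,5,0](8) P2=[2,2,8,8,2,1](1)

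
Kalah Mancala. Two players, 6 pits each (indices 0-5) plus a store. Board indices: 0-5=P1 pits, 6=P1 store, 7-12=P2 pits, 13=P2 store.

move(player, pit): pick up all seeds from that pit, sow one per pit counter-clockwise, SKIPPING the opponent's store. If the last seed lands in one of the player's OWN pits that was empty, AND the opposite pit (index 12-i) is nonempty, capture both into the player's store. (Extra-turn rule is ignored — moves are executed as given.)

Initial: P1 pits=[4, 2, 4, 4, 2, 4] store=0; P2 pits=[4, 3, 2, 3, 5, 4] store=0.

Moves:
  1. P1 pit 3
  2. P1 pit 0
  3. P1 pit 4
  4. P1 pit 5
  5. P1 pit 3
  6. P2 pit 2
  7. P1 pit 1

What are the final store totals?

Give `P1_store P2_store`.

Answer: 9 0

Derivation:
Move 1: P1 pit3 -> P1=[4,2,4,0,3,5](1) P2=[5,3,2,3,5,4](0)
Move 2: P1 pit0 -> P1=[0,3,5,1,4,5](1) P2=[5,3,2,3,5,4](0)
Move 3: P1 pit4 -> P1=[0,3,5,1,0,6](2) P2=[6,4,2,3,5,4](0)
Move 4: P1 pit5 -> P1=[0,3,5,1,0,0](3) P2=[7,5,3,4,6,4](0)
Move 5: P1 pit3 -> P1=[0,3,5,0,0,0](9) P2=[7,0,3,4,6,4](0)
Move 6: P2 pit2 -> P1=[0,3,5,0,0,0](9) P2=[7,0,0,5,7,5](0)
Move 7: P1 pit1 -> P1=[0,0,6,1,1,0](9) P2=[7,0,0,5,7,5](0)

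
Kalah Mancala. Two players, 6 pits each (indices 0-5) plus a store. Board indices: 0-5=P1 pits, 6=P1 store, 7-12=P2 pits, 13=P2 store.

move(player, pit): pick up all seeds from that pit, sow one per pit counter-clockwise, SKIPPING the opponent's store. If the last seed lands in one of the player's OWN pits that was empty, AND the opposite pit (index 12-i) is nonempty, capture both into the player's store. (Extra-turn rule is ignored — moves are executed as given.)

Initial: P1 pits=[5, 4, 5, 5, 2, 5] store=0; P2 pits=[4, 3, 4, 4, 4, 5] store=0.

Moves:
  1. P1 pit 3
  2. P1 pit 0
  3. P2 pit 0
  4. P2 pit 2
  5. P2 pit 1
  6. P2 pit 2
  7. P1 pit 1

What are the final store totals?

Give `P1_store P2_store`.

Move 1: P1 pit3 -> P1=[5,4,5,0,3,6](1) P2=[5,4,4,4,4,5](0)
Move 2: P1 pit0 -> P1=[0,5,6,1,4,7](1) P2=[5,4,4,4,4,5](0)
Move 3: P2 pit0 -> P1=[0,5,6,1,4,7](1) P2=[0,5,5,5,5,6](0)
Move 4: P2 pit2 -> P1=[1,5,6,1,4,7](1) P2=[0,5,0,6,6,7](1)
Move 5: P2 pit1 -> P1=[1,5,6,1,4,7](1) P2=[0,0,1,7,7,8](2)
Move 6: P2 pit2 -> P1=[1,5,6,1,4,7](1) P2=[0,0,0,8,7,8](2)
Move 7: P1 pit1 -> P1=[1,0,7,2,5,8](2) P2=[0,0,0,8,7,8](2)

Answer: 2 2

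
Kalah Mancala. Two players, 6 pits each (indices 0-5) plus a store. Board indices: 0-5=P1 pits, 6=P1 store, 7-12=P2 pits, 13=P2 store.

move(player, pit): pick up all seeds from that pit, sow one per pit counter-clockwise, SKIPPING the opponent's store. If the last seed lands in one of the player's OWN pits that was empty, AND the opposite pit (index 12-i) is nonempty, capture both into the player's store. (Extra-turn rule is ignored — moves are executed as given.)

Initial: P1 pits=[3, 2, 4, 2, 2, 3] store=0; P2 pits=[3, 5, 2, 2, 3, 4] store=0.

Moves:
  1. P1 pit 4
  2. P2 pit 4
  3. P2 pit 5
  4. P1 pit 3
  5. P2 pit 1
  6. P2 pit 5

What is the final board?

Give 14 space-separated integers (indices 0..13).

Answer: 5 3 5 0 1 5 2 3 0 3 3 1 0 4

Derivation:
Move 1: P1 pit4 -> P1=[3,2,4,2,0,4](1) P2=[3,5,2,2,3,4](0)
Move 2: P2 pit4 -> P1=[4,2,4,2,0,4](1) P2=[3,5,2,2,0,5](1)
Move 3: P2 pit5 -> P1=[5,3,5,3,0,4](1) P2=[3,5,2,2,0,0](2)
Move 4: P1 pit3 -> P1=[5,3,5,0,1,5](2) P2=[3,5,2,2,0,0](2)
Move 5: P2 pit1 -> P1=[5,3,5,0,1,5](2) P2=[3,0,3,3,1,1](3)
Move 6: P2 pit5 -> P1=[5,3,5,0,1,5](2) P2=[3,0,3,3,1,0](4)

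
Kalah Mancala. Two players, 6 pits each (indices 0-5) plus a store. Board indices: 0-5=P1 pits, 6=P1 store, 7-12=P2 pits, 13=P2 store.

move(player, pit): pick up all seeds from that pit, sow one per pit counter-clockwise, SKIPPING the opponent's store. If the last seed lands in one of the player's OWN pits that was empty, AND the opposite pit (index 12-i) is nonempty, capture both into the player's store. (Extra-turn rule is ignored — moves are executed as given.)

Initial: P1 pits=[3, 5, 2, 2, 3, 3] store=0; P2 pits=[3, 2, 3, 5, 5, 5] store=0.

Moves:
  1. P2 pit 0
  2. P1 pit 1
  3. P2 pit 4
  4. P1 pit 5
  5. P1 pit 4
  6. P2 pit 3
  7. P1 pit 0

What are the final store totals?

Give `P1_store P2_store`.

Answer: 3 2

Derivation:
Move 1: P2 pit0 -> P1=[3,5,2,2,3,3](0) P2=[0,3,4,6,5,5](0)
Move 2: P1 pit1 -> P1=[3,0,3,3,4,4](1) P2=[0,3,4,6,5,5](0)
Move 3: P2 pit4 -> P1=[4,1,4,3,4,4](1) P2=[0,3,4,6,0,6](1)
Move 4: P1 pit5 -> P1=[4,1,4,3,4,0](2) P2=[1,4,5,6,0,6](1)
Move 5: P1 pit4 -> P1=[4,1,4,3,0,1](3) P2=[2,5,5,6,0,6](1)
Move 6: P2 pit3 -> P1=[5,2,5,3,0,1](3) P2=[2,5,5,0,1,7](2)
Move 7: P1 pit0 -> P1=[0,3,6,4,1,2](3) P2=[2,5,5,0,1,7](2)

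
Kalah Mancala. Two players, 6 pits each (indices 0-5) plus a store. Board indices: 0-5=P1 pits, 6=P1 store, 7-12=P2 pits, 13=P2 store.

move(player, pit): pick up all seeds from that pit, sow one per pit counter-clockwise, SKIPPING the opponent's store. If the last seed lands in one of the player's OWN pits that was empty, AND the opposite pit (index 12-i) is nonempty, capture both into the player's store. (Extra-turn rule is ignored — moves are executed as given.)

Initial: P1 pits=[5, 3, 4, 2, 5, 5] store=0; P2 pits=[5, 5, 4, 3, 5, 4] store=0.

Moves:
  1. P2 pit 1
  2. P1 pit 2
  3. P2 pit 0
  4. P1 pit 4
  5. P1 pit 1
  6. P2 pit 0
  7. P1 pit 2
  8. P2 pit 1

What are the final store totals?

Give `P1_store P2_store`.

Answer: 5 1

Derivation:
Move 1: P2 pit1 -> P1=[5,3,4,2,5,5](0) P2=[5,0,5,4,6,5](1)
Move 2: P1 pit2 -> P1=[5,3,0,3,6,6](1) P2=[5,0,5,4,6,5](1)
Move 3: P2 pit0 -> P1=[5,3,0,3,6,6](1) P2=[0,1,6,5,7,6](1)
Move 4: P1 pit4 -> P1=[5,3,0,3,0,7](2) P2=[1,2,7,6,7,6](1)
Move 5: P1 pit1 -> P1=[5,0,1,4,0,7](5) P2=[1,0,7,6,7,6](1)
Move 6: P2 pit0 -> P1=[5,0,1,4,0,7](5) P2=[0,1,7,6,7,6](1)
Move 7: P1 pit2 -> P1=[5,0,0,5,0,7](5) P2=[0,1,7,6,7,6](1)
Move 8: P2 pit1 -> P1=[5,0,0,5,0,7](5) P2=[0,0,8,6,7,6](1)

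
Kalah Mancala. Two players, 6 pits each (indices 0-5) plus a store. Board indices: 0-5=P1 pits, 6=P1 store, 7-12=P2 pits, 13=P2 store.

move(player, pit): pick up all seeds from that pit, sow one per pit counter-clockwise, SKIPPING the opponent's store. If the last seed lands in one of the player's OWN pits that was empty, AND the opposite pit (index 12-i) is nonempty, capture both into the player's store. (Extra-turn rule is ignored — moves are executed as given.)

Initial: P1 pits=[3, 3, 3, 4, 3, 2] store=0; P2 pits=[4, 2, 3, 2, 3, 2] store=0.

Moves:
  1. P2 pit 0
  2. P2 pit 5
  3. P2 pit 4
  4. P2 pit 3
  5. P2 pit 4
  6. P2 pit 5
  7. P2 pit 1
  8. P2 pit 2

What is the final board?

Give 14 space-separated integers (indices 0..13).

Answer: 7 0 3 4 3 2 0 0 0 0 2 1 1 11

Derivation:
Move 1: P2 pit0 -> P1=[3,3,3,4,3,2](0) P2=[0,3,4,3,4,2](0)
Move 2: P2 pit5 -> P1=[4,3,3,4,3,2](0) P2=[0,3,4,3,4,0](1)
Move 3: P2 pit4 -> P1=[5,4,3,4,3,2](0) P2=[0,3,4,3,0,1](2)
Move 4: P2 pit3 -> P1=[5,4,3,4,3,2](0) P2=[0,3,4,0,1,2](3)
Move 5: P2 pit4 -> P1=[5,4,3,4,3,2](0) P2=[0,3,4,0,0,3](3)
Move 6: P2 pit5 -> P1=[6,5,3,4,3,2](0) P2=[0,3,4,0,0,0](4)
Move 7: P2 pit1 -> P1=[6,0,3,4,3,2](0) P2=[0,0,5,1,0,0](10)
Move 8: P2 pit2 -> P1=[7,0,3,4,3,2](0) P2=[0,0,0,2,1,1](11)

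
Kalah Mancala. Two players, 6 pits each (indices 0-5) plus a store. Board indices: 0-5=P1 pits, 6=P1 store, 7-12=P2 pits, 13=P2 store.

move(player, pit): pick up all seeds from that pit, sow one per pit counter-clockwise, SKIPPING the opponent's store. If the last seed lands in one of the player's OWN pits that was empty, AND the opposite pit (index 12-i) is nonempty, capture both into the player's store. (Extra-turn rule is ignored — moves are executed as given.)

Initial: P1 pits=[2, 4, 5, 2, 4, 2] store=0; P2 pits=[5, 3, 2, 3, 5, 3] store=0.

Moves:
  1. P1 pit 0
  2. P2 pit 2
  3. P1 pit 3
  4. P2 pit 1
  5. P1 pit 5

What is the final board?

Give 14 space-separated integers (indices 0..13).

Answer: 0 5 6 0 5 0 1 6 1 1 5 7 3 0

Derivation:
Move 1: P1 pit0 -> P1=[0,5,6,2,4,2](0) P2=[5,3,2,3,5,3](0)
Move 2: P2 pit2 -> P1=[0,5,6,2,4,2](0) P2=[5,3,0,4,6,3](0)
Move 3: P1 pit3 -> P1=[0,5,6,0,5,3](0) P2=[5,3,0,4,6,3](0)
Move 4: P2 pit1 -> P1=[0,5,6,0,5,3](0) P2=[5,0,1,5,7,3](0)
Move 5: P1 pit5 -> P1=[0,5,6,0,5,0](1) P2=[6,1,1,5,7,3](0)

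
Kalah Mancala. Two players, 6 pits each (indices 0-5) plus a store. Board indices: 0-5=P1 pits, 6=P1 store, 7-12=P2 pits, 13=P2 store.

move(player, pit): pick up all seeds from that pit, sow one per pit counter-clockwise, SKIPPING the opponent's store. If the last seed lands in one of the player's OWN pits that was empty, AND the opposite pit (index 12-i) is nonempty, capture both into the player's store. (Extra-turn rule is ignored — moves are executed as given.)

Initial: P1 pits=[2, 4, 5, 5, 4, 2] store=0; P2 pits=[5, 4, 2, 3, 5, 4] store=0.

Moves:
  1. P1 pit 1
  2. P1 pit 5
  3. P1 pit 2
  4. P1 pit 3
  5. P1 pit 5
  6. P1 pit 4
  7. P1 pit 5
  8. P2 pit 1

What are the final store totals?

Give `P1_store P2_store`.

Answer: 6 1

Derivation:
Move 1: P1 pit1 -> P1=[2,0,6,6,5,3](0) P2=[5,4,2,3,5,4](0)
Move 2: P1 pit5 -> P1=[2,0,6,6,5,0](1) P2=[6,5,2,3,5,4](0)
Move 3: P1 pit2 -> P1=[2,0,0,7,6,1](2) P2=[7,6,2,3,5,4](0)
Move 4: P1 pit3 -> P1=[2,0,0,0,7,2](3) P2=[8,7,3,4,5,4](0)
Move 5: P1 pit5 -> P1=[2,0,0,0,7,0](4) P2=[9,7,3,4,5,4](0)
Move 6: P1 pit4 -> P1=[2,0,0,0,0,1](5) P2=[10,8,4,5,6,4](0)
Move 7: P1 pit5 -> P1=[2,0,0,0,0,0](6) P2=[10,8,4,5,6,4](0)
Move 8: P2 pit1 -> P1=[3,1,1,0,0,0](6) P2=[10,0,5,6,7,5](1)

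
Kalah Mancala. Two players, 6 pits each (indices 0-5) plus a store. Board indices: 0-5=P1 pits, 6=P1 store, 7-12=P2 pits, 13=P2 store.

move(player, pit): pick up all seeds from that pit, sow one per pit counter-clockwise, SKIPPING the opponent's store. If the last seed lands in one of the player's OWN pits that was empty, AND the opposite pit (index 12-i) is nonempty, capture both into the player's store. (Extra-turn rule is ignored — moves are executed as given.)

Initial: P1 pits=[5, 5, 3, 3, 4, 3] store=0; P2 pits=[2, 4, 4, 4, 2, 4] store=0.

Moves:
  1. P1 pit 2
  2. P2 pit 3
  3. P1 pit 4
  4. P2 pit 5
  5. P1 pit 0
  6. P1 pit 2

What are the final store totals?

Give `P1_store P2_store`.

Answer: 2 2

Derivation:
Move 1: P1 pit2 -> P1=[5,5,0,4,5,4](0) P2=[2,4,4,4,2,4](0)
Move 2: P2 pit3 -> P1=[6,5,0,4,5,4](0) P2=[2,4,4,0,3,5](1)
Move 3: P1 pit4 -> P1=[6,5,0,4,0,5](1) P2=[3,5,5,0,3,5](1)
Move 4: P2 pit5 -> P1=[7,6,1,5,0,5](1) P2=[3,5,5,0,3,0](2)
Move 5: P1 pit0 -> P1=[0,7,2,6,1,6](2) P2=[4,5,5,0,3,0](2)
Move 6: P1 pit2 -> P1=[0,7,0,7,2,6](2) P2=[4,5,5,0,3,0](2)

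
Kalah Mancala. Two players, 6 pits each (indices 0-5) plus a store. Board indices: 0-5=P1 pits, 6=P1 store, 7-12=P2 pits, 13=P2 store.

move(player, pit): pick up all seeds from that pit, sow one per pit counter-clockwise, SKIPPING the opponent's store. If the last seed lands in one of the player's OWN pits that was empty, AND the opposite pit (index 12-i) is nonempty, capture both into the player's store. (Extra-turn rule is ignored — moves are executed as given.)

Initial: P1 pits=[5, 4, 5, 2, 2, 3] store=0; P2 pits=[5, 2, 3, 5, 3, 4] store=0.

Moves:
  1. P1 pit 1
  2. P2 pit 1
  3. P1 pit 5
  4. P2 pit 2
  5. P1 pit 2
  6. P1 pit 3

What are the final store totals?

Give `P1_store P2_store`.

Move 1: P1 pit1 -> P1=[5,0,6,3,3,4](0) P2=[5,2,3,5,3,4](0)
Move 2: P2 pit1 -> P1=[5,0,6,3,3,4](0) P2=[5,0,4,6,3,4](0)
Move 3: P1 pit5 -> P1=[5,0,6,3,3,0](1) P2=[6,1,5,6,3,4](0)
Move 4: P2 pit2 -> P1=[6,0,6,3,3,0](1) P2=[6,1,0,7,4,5](1)
Move 5: P1 pit2 -> P1=[6,0,0,4,4,1](2) P2=[7,2,0,7,4,5](1)
Move 6: P1 pit3 -> P1=[6,0,0,0,5,2](3) P2=[8,2,0,7,4,5](1)

Answer: 3 1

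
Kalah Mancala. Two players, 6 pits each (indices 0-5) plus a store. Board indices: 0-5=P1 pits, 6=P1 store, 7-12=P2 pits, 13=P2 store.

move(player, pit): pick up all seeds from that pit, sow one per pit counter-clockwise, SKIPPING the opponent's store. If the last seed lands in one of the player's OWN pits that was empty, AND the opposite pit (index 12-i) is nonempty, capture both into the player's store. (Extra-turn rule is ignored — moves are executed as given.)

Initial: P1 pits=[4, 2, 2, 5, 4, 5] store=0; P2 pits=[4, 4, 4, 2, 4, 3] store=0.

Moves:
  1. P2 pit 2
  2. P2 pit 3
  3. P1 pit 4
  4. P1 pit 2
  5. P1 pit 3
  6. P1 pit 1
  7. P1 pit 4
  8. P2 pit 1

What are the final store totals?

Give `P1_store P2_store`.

Answer: 10 2

Derivation:
Move 1: P2 pit2 -> P1=[4,2,2,5,4,5](0) P2=[4,4,0,3,5,4](1)
Move 2: P2 pit3 -> P1=[4,2,2,5,4,5](0) P2=[4,4,0,0,6,5](2)
Move 3: P1 pit4 -> P1=[4,2,2,5,0,6](1) P2=[5,5,0,0,6,5](2)
Move 4: P1 pit2 -> P1=[4,2,0,6,0,6](7) P2=[5,0,0,0,6,5](2)
Move 5: P1 pit3 -> P1=[4,2,0,0,1,7](8) P2=[6,1,1,0,6,5](2)
Move 6: P1 pit1 -> P1=[4,0,1,0,1,7](10) P2=[6,1,0,0,6,5](2)
Move 7: P1 pit4 -> P1=[4,0,1,0,0,8](10) P2=[6,1,0,0,6,5](2)
Move 8: P2 pit1 -> P1=[4,0,1,0,0,8](10) P2=[6,0,1,0,6,5](2)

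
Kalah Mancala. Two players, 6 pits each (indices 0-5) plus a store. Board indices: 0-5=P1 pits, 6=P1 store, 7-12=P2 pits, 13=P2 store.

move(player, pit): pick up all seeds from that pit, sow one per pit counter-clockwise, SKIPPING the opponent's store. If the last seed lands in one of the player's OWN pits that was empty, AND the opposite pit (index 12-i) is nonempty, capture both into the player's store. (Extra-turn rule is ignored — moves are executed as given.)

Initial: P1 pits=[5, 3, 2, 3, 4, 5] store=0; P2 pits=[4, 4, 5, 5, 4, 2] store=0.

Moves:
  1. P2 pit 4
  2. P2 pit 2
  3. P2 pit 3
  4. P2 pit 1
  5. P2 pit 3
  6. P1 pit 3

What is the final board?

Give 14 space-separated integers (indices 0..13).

Answer: 8 5 3 0 5 6 1 4 0 1 0 4 6 3

Derivation:
Move 1: P2 pit4 -> P1=[6,4,2,3,4,5](0) P2=[4,4,5,5,0,3](1)
Move 2: P2 pit2 -> P1=[7,4,2,3,4,5](0) P2=[4,4,0,6,1,4](2)
Move 3: P2 pit3 -> P1=[8,5,3,3,4,5](0) P2=[4,4,0,0,2,5](3)
Move 4: P2 pit1 -> P1=[8,5,3,3,4,5](0) P2=[4,0,1,1,3,6](3)
Move 5: P2 pit3 -> P1=[8,5,3,3,4,5](0) P2=[4,0,1,0,4,6](3)
Move 6: P1 pit3 -> P1=[8,5,3,0,5,6](1) P2=[4,0,1,0,4,6](3)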